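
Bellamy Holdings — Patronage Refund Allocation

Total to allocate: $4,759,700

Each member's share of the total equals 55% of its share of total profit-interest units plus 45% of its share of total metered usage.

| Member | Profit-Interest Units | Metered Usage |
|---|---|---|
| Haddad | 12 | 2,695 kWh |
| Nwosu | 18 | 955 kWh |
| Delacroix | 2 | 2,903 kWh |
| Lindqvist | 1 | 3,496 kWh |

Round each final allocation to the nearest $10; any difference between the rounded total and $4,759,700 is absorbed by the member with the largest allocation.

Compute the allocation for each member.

Profit-interest units total 33; metered usage total 10,049.
Composite weights (55% profit-interest units + 45% metered usage): Haddad 0.3207; Nwosu 0.3428; Delacroix 0.1633; Lindqvist 0.1732.
Unrounded shares: Haddad 1,526,357.97; Nwosu 1,631,460.71; Delacroix 777,408.19; Lindqvist 824,473.13.
At nearest $10: Haddad $1,526,360; Nwosu $1,631,460; Delacroix $777,410; Lindqvist $824,470. Sum = $4,759,700.
No rounding difference to absorb.

Haddad: $1,526,360 · Nwosu: $1,631,460 · Delacroix: $777,410 · Lindqvist: $824,470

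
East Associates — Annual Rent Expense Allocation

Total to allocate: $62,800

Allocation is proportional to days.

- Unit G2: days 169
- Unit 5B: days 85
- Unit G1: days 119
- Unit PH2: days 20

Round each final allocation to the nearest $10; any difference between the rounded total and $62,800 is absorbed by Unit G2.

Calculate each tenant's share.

Total days = 393.
Raw shares: Unit G2 169/393 × $62,800 = 27,005.60; Unit 5B 85/393 × $62,800 = 13,582.70; Unit G1 119/393 × $62,800 = 19,015.78; Unit PH2 20/393 × $62,800 = 3,195.93.
After rounding ($10): Unit G2 $27,010; Unit 5B $13,580; Unit G1 $19,020; Unit PH2 $3,200. Sum = $62,810.
Difference $62,800 − $62,810 = −$10 applied to Unit G2: Unit G2 becomes $27,000.

Unit G2: $27,000 | Unit 5B: $13,580 | Unit G1: $19,020 | Unit PH2: $3,200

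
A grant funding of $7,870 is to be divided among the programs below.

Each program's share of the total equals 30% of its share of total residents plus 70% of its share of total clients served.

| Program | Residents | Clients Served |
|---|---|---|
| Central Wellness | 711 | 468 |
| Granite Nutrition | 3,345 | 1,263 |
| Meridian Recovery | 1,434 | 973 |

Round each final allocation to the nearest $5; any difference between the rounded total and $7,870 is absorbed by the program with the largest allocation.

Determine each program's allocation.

Residents total 5,490; clients served total 2,704.
Composite weights (30% residents + 70% clients served): Central Wellness 0.1600; Granite Nutrition 0.5097; Meridian Recovery 0.3302.
Pro-rata amounts: Central Wellness 1,259.25; Granite Nutrition 4,011.71; Meridian Recovery 2,599.04.
Rounded to nearest $5: Central Wellness $1,260; Granite Nutrition $4,010; Meridian Recovery $2,600. Sum = $7,870.
Sum already equals the total — no adjustment.

Central Wellness: $1,260 | Granite Nutrition: $4,010 | Meridian Recovery: $2,600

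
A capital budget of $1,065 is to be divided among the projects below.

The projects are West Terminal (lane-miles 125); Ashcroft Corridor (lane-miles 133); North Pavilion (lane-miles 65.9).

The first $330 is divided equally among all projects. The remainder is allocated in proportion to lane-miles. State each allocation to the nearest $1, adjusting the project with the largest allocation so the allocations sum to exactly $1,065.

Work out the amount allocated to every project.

$330 shared equally gives $110 per project.
Remainder $735 by lane-miles (total 323.9): West Terminal 283.65 → $284; Ashcroft Corridor 301.81 → $302; North Pavilion 149.54 → $150.
Rounding difference −$1 on remainder applied to Ashcroft Corridor.
Totals: West Terminal $110 + $284 = $394; Ashcroft Corridor $110 + $301 = $411; North Pavilion $110 + $150 = $260.

West Terminal: $394 | Ashcroft Corridor: $411 | North Pavilion: $260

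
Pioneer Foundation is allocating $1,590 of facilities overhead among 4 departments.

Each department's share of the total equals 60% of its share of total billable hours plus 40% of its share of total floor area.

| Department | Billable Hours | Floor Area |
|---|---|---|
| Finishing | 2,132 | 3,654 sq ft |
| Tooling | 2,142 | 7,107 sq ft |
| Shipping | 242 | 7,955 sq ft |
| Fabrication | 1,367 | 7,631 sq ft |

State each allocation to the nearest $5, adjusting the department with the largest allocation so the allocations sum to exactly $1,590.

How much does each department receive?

Billable hours total 5,883; floor area total 26,347.
Composite weights (60% billable hours + 40% floor area): Finishing 0.2729; Tooling 0.3264; Shipping 0.1455; Fabrication 0.2553.
Unrounded shares: Finishing 433.93; Tooling 518.91; Shipping 231.27; Fabrication 405.88.
At nearest $5: Finishing $435; Tooling $520; Shipping $230; Fabrication $405. Sum = $1,590.
Sum already equals the total — no adjustment.

Finishing: $435; Tooling: $520; Shipping: $230; Fabrication: $405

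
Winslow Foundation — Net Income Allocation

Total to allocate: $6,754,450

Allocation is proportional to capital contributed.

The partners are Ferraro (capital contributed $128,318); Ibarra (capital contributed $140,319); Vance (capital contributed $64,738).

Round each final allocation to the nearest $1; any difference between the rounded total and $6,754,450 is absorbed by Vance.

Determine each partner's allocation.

Ferraro: $2,599,828 · Ibarra: $2,842,978 · Vance: $1,311,644

Sum of capital contributed: 333,375.
Unrounded shares: Ferraro 128,318/333,375 × $6,754,450 = 2,599,827.57; Ibarra 140,319/333,375 × $6,754,450 = 2,842,977.64; Vance 64,738/333,375 × $6,754,450 = 1,311,644.80.
At nearest $1: Ferraro $2,599,828; Ibarra $2,842,978; Vance $1,311,645. Sum = $6,754,451.
Difference $6,754,450 − $6,754,451 = −$1 applied to Vance: Vance becomes $1,311,644.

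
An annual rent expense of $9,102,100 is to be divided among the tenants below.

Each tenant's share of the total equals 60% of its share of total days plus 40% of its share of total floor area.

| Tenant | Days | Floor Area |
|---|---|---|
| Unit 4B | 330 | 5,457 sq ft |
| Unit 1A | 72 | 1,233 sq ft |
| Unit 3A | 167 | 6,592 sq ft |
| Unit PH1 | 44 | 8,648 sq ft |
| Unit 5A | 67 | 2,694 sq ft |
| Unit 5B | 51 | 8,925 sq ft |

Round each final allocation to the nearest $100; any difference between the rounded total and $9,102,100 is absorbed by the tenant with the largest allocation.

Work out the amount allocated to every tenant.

Totals — days 731, floor area 33,549.
Combined weights (60% days + 40% floor area): Unit 4B 0.3359; Unit 1A 0.0738; Unit 3A 0.2157; Unit PH1 0.1392; Unit 5A 0.0871; Unit 5B 0.1483.
Proportional shares: Unit 4B 3,057,621.81; Unit 1A 671,716.89; Unit 3A 1,963,031.62; Unit PH1 1,267,228.92; Unit 5A 792,914.35; Unit 5B 1,349,586.41.
At nearest $100: Unit 4B $3,057,600; Unit 1A $671,700; Unit 3A $1,963,000; Unit PH1 $1,267,200; Unit 5A $792,900; Unit 5B $1,349,600. Sum = $9,102,000.
Difference $9,102,100 − $9,102,000 = +$100 applied to largest allocation (Unit 4B): Unit 4B becomes $3,057,700.

Unit 4B: $3,057,700; Unit 1A: $671,700; Unit 3A: $1,963,000; Unit PH1: $1,267,200; Unit 5A: $792,900; Unit 5B: $1,349,600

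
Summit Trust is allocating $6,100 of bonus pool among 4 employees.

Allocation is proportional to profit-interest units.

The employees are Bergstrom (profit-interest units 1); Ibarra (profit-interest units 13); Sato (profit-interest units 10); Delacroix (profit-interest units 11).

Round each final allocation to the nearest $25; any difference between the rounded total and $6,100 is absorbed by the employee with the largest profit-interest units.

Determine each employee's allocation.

Bergstrom: $175 · Ibarra: $2,250 · Sato: $1,750 · Delacroix: $1,925

Profit-interest units total: 35.
Proportional shares: Bergstrom 1/35 × $6,100 = 174.29; Ibarra 13/35 × $6,100 = 2,265.71; Sato 10/35 × $6,100 = 1,742.86; Delacroix 11/35 × $6,100 = 1,917.14.
After rounding ($25): Bergstrom $175; Ibarra $2,275; Sato $1,750; Delacroix $1,925. Sum = $6,125.
Difference $6,100 − $6,125 = −$25 applied to largest profit-interest units (Ibarra): Ibarra becomes $2,250.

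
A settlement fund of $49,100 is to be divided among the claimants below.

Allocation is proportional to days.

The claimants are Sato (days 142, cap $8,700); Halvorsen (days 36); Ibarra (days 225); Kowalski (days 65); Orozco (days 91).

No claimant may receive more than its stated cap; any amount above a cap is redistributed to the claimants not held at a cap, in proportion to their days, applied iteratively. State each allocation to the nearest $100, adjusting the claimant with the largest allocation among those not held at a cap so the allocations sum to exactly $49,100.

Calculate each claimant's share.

Combined days = 559.
Proportional shares (ignoring caps): Sato 12,472.63; Halvorsen 3,162.08; Ibarra 19,762.97; Kowalski 5,709.30; Orozco 7,993.02.
Cap binds for Sato ($8,700); remaining pool $40,400 reallocated over remaining days 417.
Redistributed shares: Halvorsen 3,487.77 → $3,500; Ibarra 21,798.56 → $21,800; Kowalski 6,297.36 → $6,300; Orozco 8,816.31 → $8,800.

Sato: $8,700 · Halvorsen: $3,500 · Ibarra: $21,800 · Kowalski: $6,300 · Orozco: $8,800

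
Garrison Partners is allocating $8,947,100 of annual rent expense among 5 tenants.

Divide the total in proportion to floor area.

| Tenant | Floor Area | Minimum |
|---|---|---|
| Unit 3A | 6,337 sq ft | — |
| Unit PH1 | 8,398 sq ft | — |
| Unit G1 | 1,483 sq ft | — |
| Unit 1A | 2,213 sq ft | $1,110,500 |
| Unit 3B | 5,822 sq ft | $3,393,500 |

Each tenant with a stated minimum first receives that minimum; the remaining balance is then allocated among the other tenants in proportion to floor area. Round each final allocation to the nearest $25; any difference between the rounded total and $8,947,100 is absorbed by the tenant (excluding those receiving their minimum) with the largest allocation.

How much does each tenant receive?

Guaranteed amounts: Unit 1A $1,110,500; Unit 3B $3,393,500. Residual $4,443,100.
Residual split over remaining floor area 16,218: Unit 3A 1,736,091.05 → $1,736,100; Unit PH1 2,300,724.74 → $2,300,725; Unit G1 406,284.21 → $406,275.

Unit 3A: $1,736,100 · Unit PH1: $2,300,725 · Unit G1: $406,275 · Unit 1A: $1,110,500 · Unit 3B: $3,393,500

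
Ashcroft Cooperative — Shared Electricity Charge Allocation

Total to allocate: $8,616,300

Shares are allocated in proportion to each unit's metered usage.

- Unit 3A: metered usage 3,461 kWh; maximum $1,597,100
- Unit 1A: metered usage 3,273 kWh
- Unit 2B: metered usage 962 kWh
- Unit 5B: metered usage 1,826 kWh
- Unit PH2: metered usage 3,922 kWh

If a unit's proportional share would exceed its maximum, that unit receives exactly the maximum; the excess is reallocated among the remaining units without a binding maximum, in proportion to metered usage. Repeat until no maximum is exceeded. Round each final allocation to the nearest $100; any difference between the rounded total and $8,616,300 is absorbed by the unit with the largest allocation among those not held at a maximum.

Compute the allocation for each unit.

Unit 3A: $1,597,100 | Unit 1A: $2,301,300 | Unit 2B: $676,400 | Unit 5B: $1,283,900 | Unit PH2: $2,757,600

Total metered usage = 13,444.
Unconstrained shares: Unit 3A 2,218,165.30; Unit 1A 2,097,675.54; Unit 2B 616,548.69; Unit 5B 1,170,288.89; Unit PH2 2,513,621.59.
Capped: Unit 3A ($1,597,100); balance $7,019,200 reallocated over remaining metered usage 9,983.
Redistributed shares: Unit 1A 2,301,296.36 → $2,301,300; Unit 2B 676,396.91 → $676,400; Unit 5B 1,283,888.53 → $1,283,900; Unit PH2 2,757,618.19 → $2,757,600.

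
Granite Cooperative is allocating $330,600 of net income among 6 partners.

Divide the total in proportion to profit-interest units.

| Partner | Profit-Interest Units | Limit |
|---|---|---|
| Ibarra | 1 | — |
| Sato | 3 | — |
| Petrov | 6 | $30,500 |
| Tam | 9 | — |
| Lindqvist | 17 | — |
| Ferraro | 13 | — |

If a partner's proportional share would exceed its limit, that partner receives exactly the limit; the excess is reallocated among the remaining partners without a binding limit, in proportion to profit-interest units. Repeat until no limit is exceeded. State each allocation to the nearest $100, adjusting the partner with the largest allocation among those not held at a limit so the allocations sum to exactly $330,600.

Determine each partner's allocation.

Profit-interest units total: 49.
Unconstrained shares: Ibarra 6,746.94; Sato 20,240.82; Petrov 40,481.63; Tam 60,722.45; Lindqvist 114,697.96; Ferraro 87,710.20.
Capped: Petrov ($30,500); balance $300,100 reallocated over remaining profit-interest units 43.
Remaining shares: Ibarra 6,979.07 → $7,000; Sato 20,937.21 → $20,900; Tam 62,811.63 → $62,800; Lindqvist 118,644.19 → $118,600; Ferraro 90,727.91 → $90,700.
Rounding difference +$100 applied to Lindqvist → $118,700.

Ibarra: $7,000 | Sato: $20,900 | Petrov: $30,500 | Tam: $62,800 | Lindqvist: $118,700 | Ferraro: $90,700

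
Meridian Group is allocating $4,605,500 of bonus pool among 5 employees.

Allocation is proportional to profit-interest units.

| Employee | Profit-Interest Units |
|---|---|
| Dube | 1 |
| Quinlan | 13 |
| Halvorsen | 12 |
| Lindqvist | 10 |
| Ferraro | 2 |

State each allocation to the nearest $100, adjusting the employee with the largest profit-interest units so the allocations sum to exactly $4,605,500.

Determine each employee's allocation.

Dube: $121,200; Quinlan: $1,575,500; Halvorsen: $1,454,400; Lindqvist: $1,212,000; Ferraro: $242,400

Sum of profit-interest units: 38.
Unrounded shares: Dube 1/38 × $4,605,500 = 121,197.37; Quinlan 13/38 × $4,605,500 = 1,575,565.79; Halvorsen 12/38 × $4,605,500 = 1,454,368.42; Lindqvist 10/38 × $4,605,500 = 1,211,973.68; Ferraro 2/38 × $4,605,500 = 242,394.74.
At nearest $100: Dube $121,200; Quinlan $1,575,600; Halvorsen $1,454,400; Lindqvist $1,212,000; Ferraro $242,400. Sum = $4,605,600.
Difference $4,605,500 − $4,605,600 = −$100 applied to largest profit-interest units (Quinlan): Quinlan becomes $1,575,500.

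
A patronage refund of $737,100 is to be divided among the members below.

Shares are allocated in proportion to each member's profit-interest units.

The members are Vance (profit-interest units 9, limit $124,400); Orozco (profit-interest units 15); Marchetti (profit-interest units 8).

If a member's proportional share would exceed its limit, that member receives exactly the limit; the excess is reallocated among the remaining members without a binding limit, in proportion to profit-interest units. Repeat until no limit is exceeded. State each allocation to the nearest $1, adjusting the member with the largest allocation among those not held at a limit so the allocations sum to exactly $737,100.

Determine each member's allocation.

Profit-interest units total: 32.
Pro-rata shares before constraints: Vance 207,309.38; Orozco 345,515.62; Marchetti 184,275.00.
Held at cap: Vance ($124,400); remaining pool $612,700 reallocated over remaining profit-interest units 23.
Shares after redistribution: Orozco 399,586.96 → $399,587; Marchetti 213,113.04 → $213,113.

Vance: $124,400 | Orozco: $399,587 | Marchetti: $213,113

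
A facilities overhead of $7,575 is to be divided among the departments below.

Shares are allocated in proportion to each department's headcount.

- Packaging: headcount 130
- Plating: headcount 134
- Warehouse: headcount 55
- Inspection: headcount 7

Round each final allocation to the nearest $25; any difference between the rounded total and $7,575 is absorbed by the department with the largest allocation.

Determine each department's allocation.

Packaging: $3,025; Plating: $3,100; Warehouse: $1,275; Inspection: $175

Headcount total: 326.
Pro-rata amounts: Packaging 130/326 × $7,575 = 3,020.71; Plating 134/326 × $7,575 = 3,113.65; Warehouse 55/326 × $7,575 = 1,277.99; Inspection 7/326 × $7,575 = 162.65.
After rounding ($25): Packaging $3,025; Plating $3,125; Warehouse $1,275; Inspection $175. Sum = $7,600.
Difference $7,575 − $7,600 = −$25 applied to largest allocation (Plating): Plating becomes $3,100.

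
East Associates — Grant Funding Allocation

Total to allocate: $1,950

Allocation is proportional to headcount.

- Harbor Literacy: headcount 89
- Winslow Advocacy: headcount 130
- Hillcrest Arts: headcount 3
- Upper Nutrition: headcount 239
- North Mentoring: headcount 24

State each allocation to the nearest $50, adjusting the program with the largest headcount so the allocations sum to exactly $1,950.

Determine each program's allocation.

Combined headcount = 485.
Raw shares: Harbor Literacy 89/485 × $1,950 = 357.84; Winslow Advocacy 130/485 × $1,950 = 522.68; Hillcrest Arts 3/485 × $1,950 = 12.06; Upper Nutrition 239/485 × $1,950 = 960.93; North Mentoring 24/485 × $1,950 = 96.49.
After rounding ($50): Harbor Literacy $350; Winslow Advocacy $500; Hillcrest Arts $0; Upper Nutrition $950; North Mentoring $100. Sum = $1,900.
Difference $1,950 − $1,900 = +$50 applied to largest headcount (Upper Nutrition): Upper Nutrition becomes $1,000.

Harbor Literacy: $350 · Winslow Advocacy: $500 · Hillcrest Arts: $0 · Upper Nutrition: $1,000 · North Mentoring: $100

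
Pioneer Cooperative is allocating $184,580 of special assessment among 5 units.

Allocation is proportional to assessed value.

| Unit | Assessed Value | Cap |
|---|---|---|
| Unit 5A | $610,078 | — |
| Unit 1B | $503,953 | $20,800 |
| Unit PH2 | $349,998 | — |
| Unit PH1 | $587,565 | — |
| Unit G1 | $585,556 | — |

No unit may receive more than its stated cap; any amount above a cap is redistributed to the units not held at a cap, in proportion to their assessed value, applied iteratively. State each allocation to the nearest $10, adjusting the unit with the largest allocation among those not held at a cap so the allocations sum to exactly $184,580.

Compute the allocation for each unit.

Combined assessed value = 2,637,150.
Pro-rata shares before constraints: Unit 5A 42,700.72; Unit 1B 35,272.79; Unit PH2 24,497.14; Unit PH1 41,124.98; Unit G1 40,984.37.
Capped: Unit 1B ($20,800); remaining pool $163,780 reallocated over remaining assessed value 2,133,197.
Shares after redistribution: Unit 5A 46,839.83 → $46,840; Unit PH2 26,871.72 → $26,870; Unit PH1 45,111.35 → $45,110; Unit G1 44,957.11 → $44,960.

Unit 5A: $46,840 · Unit 1B: $20,800 · Unit PH2: $26,870 · Unit PH1: $45,110 · Unit G1: $44,960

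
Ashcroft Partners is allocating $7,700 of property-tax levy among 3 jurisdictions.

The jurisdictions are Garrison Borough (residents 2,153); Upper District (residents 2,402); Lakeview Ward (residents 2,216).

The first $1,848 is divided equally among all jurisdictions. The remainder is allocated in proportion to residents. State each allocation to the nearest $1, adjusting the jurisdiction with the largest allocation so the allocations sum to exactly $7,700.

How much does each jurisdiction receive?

First tranche $1,848 split equally: $616 each.
Remainder $5,852 by residents (total 6,771): Garrison Borough 1,860.78 → $1,861; Upper District 2,075.99 → $2,076; Lakeview Ward 1,915.23 → $1,915.
Totals: Garrison Borough $616 + $1,861 = $2,477; Upper District $616 + $2,076 = $2,692; Lakeview Ward $616 + $1,915 = $2,531.

Garrison Borough: $2,477; Upper District: $2,692; Lakeview Ward: $2,531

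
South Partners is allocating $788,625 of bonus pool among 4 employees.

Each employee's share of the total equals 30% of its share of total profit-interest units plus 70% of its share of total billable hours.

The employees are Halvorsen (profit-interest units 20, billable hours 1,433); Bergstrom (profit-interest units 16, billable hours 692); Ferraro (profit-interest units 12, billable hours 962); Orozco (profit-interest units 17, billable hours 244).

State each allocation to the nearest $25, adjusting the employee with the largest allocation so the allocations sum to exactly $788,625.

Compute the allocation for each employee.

Halvorsen: $310,275 | Bergstrom: $172,925 | Ferraro: $203,100 | Orozco: $102,325

Profit-interest units total 65; billable hours total 3,331.
Composite weights (30% profit-interest units + 70% billable hours): Halvorsen 0.3934; Bergstrom 0.2193; Ferraro 0.2575; Orozco 0.1297.
Pro-rata amounts: Halvorsen 310,283.32; Bergstrom 172,920.19; Ferraro 203,107.32; Orozco 102,314.18.
After rounding ($25): Halvorsen $310,275; Bergstrom $172,925; Ferraro $203,100; Orozco $102,325. Sum = $788,625.
Rounded total matches; no reconciliation needed.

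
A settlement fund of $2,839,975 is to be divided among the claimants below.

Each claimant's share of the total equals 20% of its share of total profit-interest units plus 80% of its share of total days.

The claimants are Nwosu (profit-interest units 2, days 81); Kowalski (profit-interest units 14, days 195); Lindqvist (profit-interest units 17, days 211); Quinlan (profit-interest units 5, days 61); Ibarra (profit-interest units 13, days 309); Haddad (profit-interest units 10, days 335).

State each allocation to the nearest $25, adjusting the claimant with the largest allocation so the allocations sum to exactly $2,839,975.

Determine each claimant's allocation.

Nwosu: $173,000 | Kowalski: $502,025 | Lindqvist: $560,475 | Quinlan: $162,825 | Ibarra: $710,000 | Haddad: $731,650

Totals — profit-interest units 61, days 1,192.
Blended shares (20% profit-interest units + 80% days): Nwosu 0.0609; Kowalski 0.1768; Lindqvist 0.1973; Quinlan 0.0573; Ibarra 0.2500; Haddad 0.2576.
Unrounded shares: Nwosu 173,010.69; Kowalski 502,034.09; Lindqvist 560,464.64; Quinlan 162,824.40; Ibarra 710,009.37; Haddad 731,631.80.
Rounded to nearest $25: Nwosu $173,000; Kowalski $502,025; Lindqvist $560,475; Quinlan $162,825; Ibarra $710,000; Haddad $731,625. Sum = $2,839,950.
Difference $2,839,975 − $2,839,950 = +$25 applied to largest allocation (Haddad): Haddad becomes $731,650.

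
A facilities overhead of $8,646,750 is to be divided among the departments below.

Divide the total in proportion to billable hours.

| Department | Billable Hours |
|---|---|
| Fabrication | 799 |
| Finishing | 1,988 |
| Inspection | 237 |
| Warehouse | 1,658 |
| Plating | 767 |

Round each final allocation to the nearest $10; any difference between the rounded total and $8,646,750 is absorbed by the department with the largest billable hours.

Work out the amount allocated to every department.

Fabrication: $1,267,890 · Finishing: $3,154,670 · Inspection: $376,080 · Warehouse: $2,631,000 · Plating: $1,217,110

Combined billable hours = 5,449.
Proportional shares: Fabrication 799/5,449 × $8,646,750 = 1,267,893.79; Finishing 1,988/5,449 × $8,646,750 = 3,154,659.39; Inspection 237/5,449 × $8,646,750 = 376,083.64; Warehouse 1,658/5,449 × $8,646,750 = 2,630,998.62; Plating 767/5,449 × $8,646,750 = 1,217,114.56.
At nearest $10: Fabrication $1,267,890; Finishing $3,154,660; Inspection $376,080; Warehouse $2,631,000; Plating $1,217,110. Sum = $8,646,740.
Difference $8,646,750 − $8,646,740 = +$10 applied to largest billable hours (Finishing): Finishing becomes $3,154,670.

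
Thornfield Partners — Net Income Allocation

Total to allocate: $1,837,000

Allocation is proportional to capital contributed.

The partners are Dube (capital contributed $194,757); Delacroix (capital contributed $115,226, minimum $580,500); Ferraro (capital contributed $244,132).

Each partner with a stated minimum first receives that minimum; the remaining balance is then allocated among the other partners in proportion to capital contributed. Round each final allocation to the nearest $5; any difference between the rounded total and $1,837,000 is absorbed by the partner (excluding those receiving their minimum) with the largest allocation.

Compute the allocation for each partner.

Dube: $557,570 | Delacroix: $580,500 | Ferraro: $698,930

Minimums first: Delacroix $580,500. Residual $1,256,500.
Residual split over remaining capital contributed 438,889: Dube 557,571.89 → $557,570; Ferraro 698,928.11 → $698,930.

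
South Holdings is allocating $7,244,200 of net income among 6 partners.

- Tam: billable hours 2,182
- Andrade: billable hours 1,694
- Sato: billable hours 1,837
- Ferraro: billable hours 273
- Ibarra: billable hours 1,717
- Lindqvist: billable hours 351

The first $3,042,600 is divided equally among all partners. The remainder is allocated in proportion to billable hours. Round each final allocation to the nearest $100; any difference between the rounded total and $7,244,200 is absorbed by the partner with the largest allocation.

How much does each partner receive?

Tam: $1,645,500; Andrade: $1,390,800; Sato: $1,465,400; Ferraro: $649,500; Ibarra: $1,402,800; Lindqvist: $690,200

$3,042,600 shared equally gives $507,100 per partner.
Remainder $4,201,600 by billable hours (total 8,054): Tam 1,138,302.86 → $1,138,300; Andrade 883,723.67 → $883,700; Sato 958,323.71 → $958,300; Ferraro 142,418.28 → $142,400; Ibarra 895,722.27 → $895,700; Lindqvist 183,109.21 → $183,100.
Rounding difference +$100 on remainder applied to Tam.
Totals: Tam $507,100 + $1,138,400 = $1,645,500; Andrade $507,100 + $883,700 = $1,390,800; Sato $507,100 + $958,300 = $1,465,400; Ferraro $507,100 + $142,400 = $649,500; Ibarra $507,100 + $895,700 = $1,402,800; Lindqvist $507,100 + $183,100 = $690,200.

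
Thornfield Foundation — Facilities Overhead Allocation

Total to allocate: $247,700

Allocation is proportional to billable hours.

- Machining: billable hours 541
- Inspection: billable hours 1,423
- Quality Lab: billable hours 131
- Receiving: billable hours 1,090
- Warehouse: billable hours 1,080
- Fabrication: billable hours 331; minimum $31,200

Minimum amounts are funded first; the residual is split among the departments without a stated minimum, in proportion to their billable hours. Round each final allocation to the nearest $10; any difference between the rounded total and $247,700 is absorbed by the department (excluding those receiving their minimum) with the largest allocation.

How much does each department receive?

Minimums first: Fabrication $31,200. Remaining pool $216,500.
Remaining pool split over remaining billable hours 4,265: Machining 27,462.25 → $27,460; Inspection 72,234.35 → $72,230; Quality Lab 6,649.82 → $6,650; Receiving 55,330.60 → $55,330; Warehouse 54,822.98 → $54,820.
Rounding difference +$10 applied to Inspection → $72,240.

Machining: $27,460 | Inspection: $72,240 | Quality Lab: $6,650 | Receiving: $55,330 | Warehouse: $54,820 | Fabrication: $31,200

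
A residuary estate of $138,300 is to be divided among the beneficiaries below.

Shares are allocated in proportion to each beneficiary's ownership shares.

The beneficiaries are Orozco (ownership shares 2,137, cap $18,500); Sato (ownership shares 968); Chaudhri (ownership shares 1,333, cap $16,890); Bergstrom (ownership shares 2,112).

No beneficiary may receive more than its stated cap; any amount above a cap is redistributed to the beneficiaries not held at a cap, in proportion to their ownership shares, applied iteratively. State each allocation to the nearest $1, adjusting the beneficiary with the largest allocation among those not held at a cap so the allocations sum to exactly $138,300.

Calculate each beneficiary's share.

Orozco: $18,500 | Sato: $32,343 | Chaudhri: $16,890 | Bergstrom: $70,567

Combined ownership shares = 6,550.
Unconstrained shares: Orozco 45,121.69; Sato 20,438.84; Chaudhri 28,145.63; Bergstrom 44,593.83.
Cap binds for Orozco ($18,500), Chaudhri ($16,890); residual $102,910 reallocated over remaining ownership shares 3,080.
Redistributed shares: Sato 32,343.14 → $32,343; Bergstrom 70,566.86 → $70,567.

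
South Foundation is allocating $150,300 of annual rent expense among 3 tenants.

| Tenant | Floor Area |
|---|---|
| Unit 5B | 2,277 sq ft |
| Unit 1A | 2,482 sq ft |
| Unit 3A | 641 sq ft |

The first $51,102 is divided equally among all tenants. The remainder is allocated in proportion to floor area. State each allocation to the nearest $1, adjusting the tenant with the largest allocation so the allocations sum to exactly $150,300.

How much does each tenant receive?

$51,102 shared equally gives $17,034 per tenant.
Remainder $99,198 by floor area (total 5,400): Unit 5B 41,828.49 → $41,828; Unit 1A 45,594.34 → $45,594; Unit 3A 11,775.17 → $11,775.
Rounding difference +$1 on remainder applied to Unit 1A.
Totals: Unit 5B $17,034 + $41,828 = $58,862; Unit 1A $17,034 + $45,595 = $62,629; Unit 3A $17,034 + $11,775 = $28,809.

Unit 5B: $58,862 · Unit 1A: $62,629 · Unit 3A: $28,809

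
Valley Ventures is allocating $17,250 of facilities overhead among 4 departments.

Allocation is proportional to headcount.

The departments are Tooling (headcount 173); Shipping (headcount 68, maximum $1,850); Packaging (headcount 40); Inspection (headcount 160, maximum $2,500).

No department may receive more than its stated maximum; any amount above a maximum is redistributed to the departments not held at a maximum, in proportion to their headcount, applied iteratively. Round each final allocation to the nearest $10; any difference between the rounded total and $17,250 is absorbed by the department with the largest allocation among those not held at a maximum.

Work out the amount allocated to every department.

Headcount total: 441.
Unconstrained shares: Tooling 6,767.01; Shipping 2,659.86; Packaging 1,564.63; Inspection 6,258.50.
Capped: Shipping ($1,850), Inspection ($2,500); residual $12,900 reallocated over remaining headcount 213.
Shares after redistribution: Tooling 10,477.46 → $10,480; Packaging 2,422.54 → $2,420.

Tooling: $10,480 · Shipping: $1,850 · Packaging: $2,420 · Inspection: $2,500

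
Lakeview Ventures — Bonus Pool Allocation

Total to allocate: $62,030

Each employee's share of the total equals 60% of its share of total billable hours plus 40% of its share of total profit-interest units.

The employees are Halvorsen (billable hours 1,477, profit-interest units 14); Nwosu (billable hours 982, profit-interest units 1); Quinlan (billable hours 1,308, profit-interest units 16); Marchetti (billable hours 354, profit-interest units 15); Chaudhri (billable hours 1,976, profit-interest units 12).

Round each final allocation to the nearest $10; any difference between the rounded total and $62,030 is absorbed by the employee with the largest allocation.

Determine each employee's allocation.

Billable hours total 6,097; profit-interest units total 58.
Combined weights (60% billable hours + 40% profit-interest units): Halvorsen 0.2419; Nwosu 0.1035; Quinlan 0.2391; Marchetti 0.1383; Chaudhri 0.2772.
Pro-rata amounts: Halvorsen 15,005.17; Nwosu 6,422.23; Quinlan 14,829.13; Marchetti 8,577.82; Chaudhri 17,195.64.
Rounded to nearest $10: Halvorsen $15,010; Nwosu $6,420; Quinlan $14,830; Marchetti $8,580; Chaudhri $17,200. Sum = $62,040.
Difference $62,030 − $62,040 = −$10 applied to largest allocation (Chaudhri): Chaudhri becomes $17,190.

Halvorsen: $15,010; Nwosu: $6,420; Quinlan: $14,830; Marchetti: $8,580; Chaudhri: $17,190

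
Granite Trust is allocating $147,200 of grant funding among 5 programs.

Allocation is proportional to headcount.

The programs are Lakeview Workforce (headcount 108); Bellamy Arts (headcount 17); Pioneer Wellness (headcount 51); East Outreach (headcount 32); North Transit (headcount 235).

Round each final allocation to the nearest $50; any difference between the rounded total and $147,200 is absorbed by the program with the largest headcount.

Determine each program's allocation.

Lakeview Workforce: $35,900; Bellamy Arts: $5,650; Pioneer Wellness: $16,950; East Outreach: $10,650; North Transit: $78,050

Sum of headcount: 443.
Unrounded shares: Lakeview Workforce 108/443 × $147,200 = 35,886.23; Bellamy Arts 17/443 × $147,200 = 5,648.76; Pioneer Wellness 51/443 × $147,200 = 16,946.28; East Outreach 32/443 × $147,200 = 10,632.96; North Transit 235/443 × $147,200 = 78,085.78.
Rounded to nearest $50: Lakeview Workforce $35,900; Bellamy Arts $5,650; Pioneer Wellness $16,950; East Outreach $10,650; North Transit $78,100. Sum = $147,250.
Difference $147,200 − $147,250 = −$50 applied to largest headcount (North Transit): North Transit becomes $78,050.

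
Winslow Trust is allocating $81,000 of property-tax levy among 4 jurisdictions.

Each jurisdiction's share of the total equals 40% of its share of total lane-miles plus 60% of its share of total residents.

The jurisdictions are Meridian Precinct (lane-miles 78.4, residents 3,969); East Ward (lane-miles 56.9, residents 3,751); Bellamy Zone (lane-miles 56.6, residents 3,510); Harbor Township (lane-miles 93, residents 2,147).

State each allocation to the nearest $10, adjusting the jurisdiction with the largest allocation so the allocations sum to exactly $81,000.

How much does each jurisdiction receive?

Totals — lane-miles 284.9, residents 13,377.
Composite weights (40% lane-miles + 60% residents): Meridian Precinct 0.2881; East Ward 0.2481; Bellamy Zone 0.2369; Harbor Township 0.2269.
Proportional shares: Meridian Precinct 23,335.75; East Ward 20,098.67; Bellamy Zone 19,188.97; Harbor Township 18,376.61.
At nearest $10: Meridian Precinct $23,340; East Ward $20,100; Bellamy Zone $19,190; Harbor Township $18,380. Sum = $81,010.
Difference $81,000 − $81,010 = −$10 applied to largest allocation (Meridian Precinct): Meridian Precinct becomes $23,330.

Meridian Precinct: $23,330 | East Ward: $20,100 | Bellamy Zone: $19,190 | Harbor Township: $18,380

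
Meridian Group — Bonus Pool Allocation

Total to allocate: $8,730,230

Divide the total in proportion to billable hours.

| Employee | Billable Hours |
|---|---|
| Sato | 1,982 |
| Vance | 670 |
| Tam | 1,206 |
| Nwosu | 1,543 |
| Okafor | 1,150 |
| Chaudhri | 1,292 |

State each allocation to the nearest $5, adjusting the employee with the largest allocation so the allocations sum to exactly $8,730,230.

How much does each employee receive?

Sato: $2,206,215 | Vance: $745,795 | Tam: $1,342,425 | Nwosu: $1,717,550 | Okafor: $1,280,090 | Chaudhri: $1,438,155

Combined billable hours = 7,843.
Unrounded shares: Sato 1,982/7,843 × $8,730,230 = 2,206,211.38; Vance 670/7,843 × $8,730,230 = 745,792.95; Tam 1,206/7,843 × $8,730,230 = 1,342,427.31; Nwosu 1,543/7,843 × $8,730,230 = 1,717,550.03; Okafor 1,150/7,843 × $8,730,230 = 1,280,092.38; Chaudhri 1,292/7,843 × $8,730,230 = 1,438,155.96.
Rounded to nearest $5: Sato $2,206,210; Vance $745,795; Tam $1,342,425; Nwosu $1,717,550; Okafor $1,280,090; Chaudhri $1,438,155. Sum = $8,730,225.
Difference $8,730,230 − $8,730,225 = +$5 applied to largest allocation (Sato): Sato becomes $2,206,215.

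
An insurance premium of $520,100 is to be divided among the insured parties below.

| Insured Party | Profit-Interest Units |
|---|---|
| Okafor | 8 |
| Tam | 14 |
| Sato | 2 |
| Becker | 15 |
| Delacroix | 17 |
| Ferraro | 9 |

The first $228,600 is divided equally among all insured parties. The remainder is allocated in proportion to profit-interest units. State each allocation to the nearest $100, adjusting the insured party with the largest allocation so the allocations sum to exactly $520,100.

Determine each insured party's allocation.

Okafor: $74,000; Tam: $100,900; Sato: $47,100; Becker: $105,400; Delacroix: $114,200; Ferraro: $78,500

First tranche $228,600 split equally: $38,100 each.
Remainder $291,500 by profit-interest units (total 65): Okafor 35,876.92 → $35,900; Tam 62,784.62 → $62,800; Sato 8,969.23 → $9,000; Becker 67,269.23 → $67,300; Delacroix 76,238.46 → $76,200; Ferraro 40,361.54 → $40,400.
Rounding difference −$100 on remainder applied to Delacroix.
Totals: Okafor $38,100 + $35,900 = $74,000; Tam $38,100 + $62,800 = $100,900; Sato $38,100 + $9,000 = $47,100; Becker $38,100 + $67,300 = $105,400; Delacroix $38,100 + $76,100 = $114,200; Ferraro $38,100 + $40,400 = $78,500.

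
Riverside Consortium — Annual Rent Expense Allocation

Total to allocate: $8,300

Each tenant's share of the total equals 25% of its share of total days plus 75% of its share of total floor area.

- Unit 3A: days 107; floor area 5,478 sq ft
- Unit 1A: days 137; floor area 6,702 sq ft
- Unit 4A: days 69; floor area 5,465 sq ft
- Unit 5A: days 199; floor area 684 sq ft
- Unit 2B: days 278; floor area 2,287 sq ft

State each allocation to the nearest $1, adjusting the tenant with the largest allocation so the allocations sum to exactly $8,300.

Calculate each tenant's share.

Totals — days 790, floor area 20,616.
Combined weights (25% days + 75% floor area): Unit 3A 0.2331; Unit 1A 0.2872; Unit 4A 0.2206; Unit 5A 0.0879; Unit 2B 0.1712.
Unrounded shares: Unit 3A 1,935.13; Unit 1A 2,383.51; Unit 4A 1,831.39; Unit 5A 729.22; Unit 2B 1,420.75.
Rounded to nearest $1: Unit 3A $1,935; Unit 1A $2,384; Unit 4A $1,831; Unit 5A $729; Unit 2B $1,421. Sum = $8,300.
Sum already equals the total — no adjustment.

Unit 3A: $1,935; Unit 1A: $2,384; Unit 4A: $1,831; Unit 5A: $729; Unit 2B: $1,421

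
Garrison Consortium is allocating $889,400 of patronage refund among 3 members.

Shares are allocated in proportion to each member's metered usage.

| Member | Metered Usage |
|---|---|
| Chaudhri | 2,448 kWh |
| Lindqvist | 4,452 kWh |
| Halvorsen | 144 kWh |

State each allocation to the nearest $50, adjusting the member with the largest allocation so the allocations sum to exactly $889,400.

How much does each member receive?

Total metered usage = 7,044.
Unrounded shares: Chaudhri 2,448/7,044 × $889,400 = 309,093.02; Lindqvist 4,452/7,044 × $889,400 = 562,125.04; Halvorsen 144/7,044 × $889,400 = 18,181.94.
At nearest $50: Chaudhri $309,100; Lindqvist $562,150; Halvorsen $18,200. Sum = $889,450.
Difference $889,400 − $889,450 = −$50 applied to largest allocation (Lindqvist): Lindqvist becomes $562,100.

Chaudhri: $309,100; Lindqvist: $562,100; Halvorsen: $18,200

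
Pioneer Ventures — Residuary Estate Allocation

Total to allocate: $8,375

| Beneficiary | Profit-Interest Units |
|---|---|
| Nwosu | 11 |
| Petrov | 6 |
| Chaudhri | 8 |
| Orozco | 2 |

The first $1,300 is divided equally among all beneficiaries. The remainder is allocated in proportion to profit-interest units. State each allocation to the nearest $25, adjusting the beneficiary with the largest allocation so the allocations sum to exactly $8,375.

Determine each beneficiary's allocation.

First tranche $1,300 split equally: $325 each.
Remainder $7,075 by profit-interest units (total 27): Nwosu 2,882.41 → $2,875; Petrov 1,572.22 → $1,575; Chaudhri 2,096.30 → $2,100; Orozco 524.07 → $525.
Totals: Nwosu $325 + $2,875 = $3,200; Petrov $325 + $1,575 = $1,900; Chaudhri $325 + $2,100 = $2,425; Orozco $325 + $525 = $850.

Nwosu: $3,200 | Petrov: $1,900 | Chaudhri: $2,425 | Orozco: $850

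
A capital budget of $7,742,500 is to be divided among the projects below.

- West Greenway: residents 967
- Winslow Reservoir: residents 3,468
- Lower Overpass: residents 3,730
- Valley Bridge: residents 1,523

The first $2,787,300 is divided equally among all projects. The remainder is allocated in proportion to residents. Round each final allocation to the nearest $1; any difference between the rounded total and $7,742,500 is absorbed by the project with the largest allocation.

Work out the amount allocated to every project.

West Greenway: $1,191,424; Winslow Reservoir: $2,470,631; Lower Overpass: $2,604,639; Valley Bridge: $1,475,806

First tranche $2,787,300 split equally: $696,825 each.
Remainder $4,955,200 by residents (total 9,688): West Greenway 494,599.34 → $494,599; Winslow Reservoir 1,773,806.11 → $1,773,806; Lower Overpass 1,907,813.38 → $1,907,813; Valley Bridge 778,981.17 → $778,981.
Rounding difference +$1 on remainder applied to Lower Overpass.
Totals: West Greenway $696,825 + $494,599 = $1,191,424; Winslow Reservoir $696,825 + $1,773,806 = $2,470,631; Lower Overpass $696,825 + $1,907,814 = $2,604,639; Valley Bridge $696,825 + $778,981 = $1,475,806.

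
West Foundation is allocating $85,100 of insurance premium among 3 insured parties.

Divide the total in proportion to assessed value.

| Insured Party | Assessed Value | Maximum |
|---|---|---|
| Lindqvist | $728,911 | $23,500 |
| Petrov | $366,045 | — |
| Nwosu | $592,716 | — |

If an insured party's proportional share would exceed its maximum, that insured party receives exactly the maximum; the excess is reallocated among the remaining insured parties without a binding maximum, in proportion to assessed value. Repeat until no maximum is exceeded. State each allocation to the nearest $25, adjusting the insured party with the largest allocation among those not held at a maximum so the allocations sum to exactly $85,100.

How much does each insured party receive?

Total assessed value = 1,687,672.
Proportional shares (ignoring caps): Lindqvist 36,754.97; Petrov 18,457.63; Nwosu 29,887.40.
Cap binds for Lindqvist ($23,500); remaining pool $61,600 reallocated over remaining assessed value 958,761.
Shares after redistribution: Petrov 23,518.24 → $23,525; Nwosu 38,081.76 → $38,075.

Lindqvist: $23,500; Petrov: $23,525; Nwosu: $38,075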